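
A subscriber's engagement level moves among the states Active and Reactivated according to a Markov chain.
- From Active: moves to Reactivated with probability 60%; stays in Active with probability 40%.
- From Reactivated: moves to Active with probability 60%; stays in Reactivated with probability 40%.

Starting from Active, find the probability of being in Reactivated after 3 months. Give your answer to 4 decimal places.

Propagate the distribution vector 3 months from Active.
After 0 months: (1.0000, 0.0000)
After 1 month: (0.4000, 0.6000)
After 2 months: (0.5200, 0.4800)
After 3 months: (0.4960, 0.5040)
P(in Reactivated after 3 months) = 0.5040

0.5040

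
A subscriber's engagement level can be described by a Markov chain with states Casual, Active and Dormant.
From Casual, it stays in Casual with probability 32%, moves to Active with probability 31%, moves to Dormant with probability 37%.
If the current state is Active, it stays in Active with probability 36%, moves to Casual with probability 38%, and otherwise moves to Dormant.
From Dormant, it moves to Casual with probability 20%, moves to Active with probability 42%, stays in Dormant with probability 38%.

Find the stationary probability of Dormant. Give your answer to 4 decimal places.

0.3332

Let the stationary distribution be π with π = πP and π_1 + π_2 + π_3 = 1.
π_1 = 0.32·π_1 + 0.38·π_2 + 0.2·π_3
π_2 = 0.31·π_1 + 0.36·π_2 + 0.42·π_3
Solving with the normalization constraint gives π = (0.3019, 0.3649, 0.3332).
So the stationary probability of Dormant is 0.3332.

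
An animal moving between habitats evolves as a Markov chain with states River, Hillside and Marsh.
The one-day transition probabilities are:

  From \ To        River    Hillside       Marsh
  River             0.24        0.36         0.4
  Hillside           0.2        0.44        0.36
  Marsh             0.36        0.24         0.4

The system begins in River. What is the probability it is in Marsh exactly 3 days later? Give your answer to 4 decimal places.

Propagate the distribution vector 3 days from River.
After 0 days: (1.0000, 0.0000, 0.0000)
After 1 day: (0.2400, 0.3600, 0.4000)
After 2 days: (0.2736, 0.3408, 0.3856)
After 3 days: (0.2726, 0.3410, 0.3864)
P(in Marsh after 3 days) = 0.3864

0.3864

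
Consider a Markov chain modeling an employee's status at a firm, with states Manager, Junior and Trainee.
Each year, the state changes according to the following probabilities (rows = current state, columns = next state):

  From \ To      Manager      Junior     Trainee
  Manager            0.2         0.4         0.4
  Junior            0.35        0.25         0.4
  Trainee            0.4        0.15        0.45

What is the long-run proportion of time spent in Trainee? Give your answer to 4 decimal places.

0.4211

Let the stationary distribution be π with π = πP and π_1 + π_2 + π_3 = 1.
π_1 = 0.2·π_1 + 0.35·π_2 + 0.4·π_3
π_2 = 0.4·π_1 + 0.25·π_2 + 0.15·π_3
Solving with the normalization constraint gives π = (0.3227, 0.2563, 0.4211).
So the stationary probability of Trainee is 0.4211.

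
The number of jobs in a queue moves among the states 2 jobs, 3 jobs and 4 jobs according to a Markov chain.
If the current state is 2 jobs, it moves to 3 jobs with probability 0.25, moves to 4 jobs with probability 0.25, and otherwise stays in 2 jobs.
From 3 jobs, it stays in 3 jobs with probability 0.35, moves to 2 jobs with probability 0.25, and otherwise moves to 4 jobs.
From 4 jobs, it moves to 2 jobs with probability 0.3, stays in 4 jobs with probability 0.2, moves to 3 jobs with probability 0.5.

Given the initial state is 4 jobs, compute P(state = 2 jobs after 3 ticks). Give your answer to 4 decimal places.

0.3495

Propagate the distribution vector 3 ticks from 4 jobs.
After 0 ticks: (0.0000, 0.0000, 1.0000)
After 1 tick: (0.3000, 0.5000, 0.2000)
After 2 ticks: (0.3350, 0.3500, 0.3150)
After 3 ticks: (0.3495, 0.3638, 0.2868)
P(in 2 jobs after 3 ticks) = 0.3495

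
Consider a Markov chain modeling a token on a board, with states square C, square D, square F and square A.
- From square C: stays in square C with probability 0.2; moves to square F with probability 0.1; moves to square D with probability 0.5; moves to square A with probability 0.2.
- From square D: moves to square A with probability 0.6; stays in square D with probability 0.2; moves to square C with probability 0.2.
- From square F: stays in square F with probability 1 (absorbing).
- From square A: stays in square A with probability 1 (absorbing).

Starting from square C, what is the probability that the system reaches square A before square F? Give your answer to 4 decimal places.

Let h(s) be the probability of absorption at square A starting from transient state s. Then h(square A) = 1 and h(square F) = 0. By first-step analysis:
h(square C) = 0.2·h(square C) + 0.5·h(square D) + 0.1·0 + 0.2·1
h(square D) = 0.2·h(square C) + 0.2·h(square D) + 0.6·1
Solving: h(square C) = 0.8519, h(square D) = 0.9630.
Starting from square C, the probability is 0.8519.

0.8519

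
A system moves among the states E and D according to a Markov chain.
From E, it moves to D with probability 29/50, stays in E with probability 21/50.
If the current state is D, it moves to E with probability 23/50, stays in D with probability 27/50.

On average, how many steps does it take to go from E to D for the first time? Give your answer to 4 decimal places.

1.7241

Let t(s) be the expected number of steps to first reach D from state s, with t(D) = 0. Conditioning on the first step:
t(E) = 1 + 0.42·t(E)
Solving: t(E) = 1.7241.
Expected steps from E to D: 1.7241.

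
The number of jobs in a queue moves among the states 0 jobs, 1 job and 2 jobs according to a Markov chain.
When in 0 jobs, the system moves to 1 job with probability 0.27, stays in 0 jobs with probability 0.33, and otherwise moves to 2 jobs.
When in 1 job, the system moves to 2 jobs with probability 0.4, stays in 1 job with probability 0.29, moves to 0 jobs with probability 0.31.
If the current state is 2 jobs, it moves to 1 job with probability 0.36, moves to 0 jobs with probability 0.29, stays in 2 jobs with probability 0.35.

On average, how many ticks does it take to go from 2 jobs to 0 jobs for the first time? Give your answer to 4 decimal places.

3.3701

Let t(s) be the expected number of ticks to first reach 0 jobs from state s, with t(0 jobs) = 0. Conditioning on the first tick:
t(1 job) = 1 + 0.29·t(1 job) + 0.4·t(2 jobs)
t(2 jobs) = 1 + 0.36·t(1 job) + 0.35·t(2 jobs)
Solving: t(1 job) = 3.3071, t(2 jobs) = 3.3701.
Expected ticks from 2 jobs to 0 jobs: 3.3701.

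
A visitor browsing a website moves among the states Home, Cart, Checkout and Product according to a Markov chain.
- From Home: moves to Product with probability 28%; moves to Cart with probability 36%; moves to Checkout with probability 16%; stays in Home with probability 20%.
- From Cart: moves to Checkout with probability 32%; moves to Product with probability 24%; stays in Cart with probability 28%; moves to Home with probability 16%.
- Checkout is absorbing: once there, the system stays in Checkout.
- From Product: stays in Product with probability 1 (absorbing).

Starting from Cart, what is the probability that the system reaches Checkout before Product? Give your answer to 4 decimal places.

0.5432

Let h(s) be the probability of absorption at Checkout starting from transient state s. Then h(Checkout) = 1 and h(Product) = 0. By first-step analysis:
h(Home) = 0.2·h(Home) + 0.36·h(Cart) + 0.16·1 + 0.28·0
h(Cart) = 0.16·h(Home) + 0.28·h(Cart) + 0.32·1 + 0.24·0
Solving: h(Home) = 0.4444, h(Cart) = 0.5432.
Starting from Cart, the probability is 0.5432.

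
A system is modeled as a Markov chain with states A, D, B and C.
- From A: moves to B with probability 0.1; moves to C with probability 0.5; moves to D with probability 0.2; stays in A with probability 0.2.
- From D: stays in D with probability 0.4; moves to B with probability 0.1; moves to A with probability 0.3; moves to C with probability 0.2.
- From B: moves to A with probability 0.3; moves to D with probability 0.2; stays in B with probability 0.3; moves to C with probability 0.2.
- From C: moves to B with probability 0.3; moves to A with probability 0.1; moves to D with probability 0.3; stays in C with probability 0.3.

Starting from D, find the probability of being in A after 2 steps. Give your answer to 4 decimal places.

0.2300

Propagate the distribution vector 2 steps from D.
After 0 steps: (0.0000, 1.0000, 0.0000, 0.0000)
After 1 step: (0.3000, 0.4000, 0.1000, 0.2000)
After 2 steps: (0.2300, 0.3000, 0.1600, 0.3100)
P(in A after 2 steps) = 0.2300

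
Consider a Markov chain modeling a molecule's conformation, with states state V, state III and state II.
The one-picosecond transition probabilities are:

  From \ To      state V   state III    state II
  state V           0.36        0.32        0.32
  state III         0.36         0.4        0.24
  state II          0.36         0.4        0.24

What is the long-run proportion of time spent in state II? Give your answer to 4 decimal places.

Let the stationary distribution be π with π = πP and π_1 + π_2 + π_3 = 1.
π_1 = 0.36·π_1 + 0.36·π_2 + 0.36·π_3
π_2 = 0.32·π_1 + 0.4·π_2 + 0.4·π_3
Solving with the normalization constraint gives π = (0.3600, 0.3712, 0.2688).
So the stationary probability of state II is 0.2688.

0.2688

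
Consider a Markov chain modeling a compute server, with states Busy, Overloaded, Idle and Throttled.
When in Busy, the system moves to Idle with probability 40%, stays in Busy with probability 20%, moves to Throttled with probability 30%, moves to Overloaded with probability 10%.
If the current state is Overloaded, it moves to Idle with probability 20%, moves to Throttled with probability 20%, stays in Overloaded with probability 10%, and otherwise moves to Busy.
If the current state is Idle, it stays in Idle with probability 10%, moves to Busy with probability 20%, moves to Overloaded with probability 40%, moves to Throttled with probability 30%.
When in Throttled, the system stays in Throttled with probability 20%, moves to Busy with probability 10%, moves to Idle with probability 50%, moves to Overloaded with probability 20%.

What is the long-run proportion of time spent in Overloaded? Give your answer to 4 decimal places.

0.2136

Let the stationary distribution be π with π = πP and π_1 + π_2 + π_3 + π_4 = 1.
π_1 = 0.2·π_1 + 0.5·π_2 + 0.2·π_3 + 0.1·π_4
π_2 = 0.1·π_1 + 0.1·π_2 + 0.4·π_3 + 0.2·π_4
π_3 = 0.4·π_1 + 0.2·π_2 + 0.1·π_3 + 0.5·π_4
Solving with the normalization constraint gives π = (0.2388, 0.2136, 0.2943, 0.2533).
So the stationary probability of Overloaded is 0.2136.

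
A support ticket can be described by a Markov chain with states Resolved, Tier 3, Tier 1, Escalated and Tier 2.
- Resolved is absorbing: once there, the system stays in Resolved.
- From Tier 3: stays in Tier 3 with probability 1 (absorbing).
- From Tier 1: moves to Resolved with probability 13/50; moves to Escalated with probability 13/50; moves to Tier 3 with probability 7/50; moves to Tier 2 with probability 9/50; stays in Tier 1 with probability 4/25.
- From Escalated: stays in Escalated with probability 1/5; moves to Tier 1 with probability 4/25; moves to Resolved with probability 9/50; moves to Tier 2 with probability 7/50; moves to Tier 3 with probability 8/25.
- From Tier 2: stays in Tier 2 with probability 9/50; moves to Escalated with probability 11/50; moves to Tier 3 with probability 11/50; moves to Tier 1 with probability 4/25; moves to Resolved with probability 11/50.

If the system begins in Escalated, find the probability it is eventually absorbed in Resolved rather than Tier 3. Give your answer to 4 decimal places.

0.4189

Let h(s) be the probability of absorption at Resolved starting from transient state s. Then h(Resolved) = 1 and h(Tier 3) = 0. By first-step analysis:
h(Tier 1) = 0.26·1 + 0.14·0 + 0.16·h(Tier 1) + 0.26·h(Escalated) + 0.18·h(Tier 2)
h(Escalated) = 0.18·1 + 0.32·0 + 0.16·h(Tier 1) + 0.2·h(Escalated) + 0.14·h(Tier 2)
h(Tier 2) = 0.22·1 + 0.22·0 + 0.16·h(Tier 1) + 0.22·h(Escalated) + 0.18·h(Tier 2)
Solving: h(Tier 1) = 0.5435, h(Escalated) = 0.4189, h(Tier 2) = 0.4867.
Starting from Escalated, the probability is 0.4189.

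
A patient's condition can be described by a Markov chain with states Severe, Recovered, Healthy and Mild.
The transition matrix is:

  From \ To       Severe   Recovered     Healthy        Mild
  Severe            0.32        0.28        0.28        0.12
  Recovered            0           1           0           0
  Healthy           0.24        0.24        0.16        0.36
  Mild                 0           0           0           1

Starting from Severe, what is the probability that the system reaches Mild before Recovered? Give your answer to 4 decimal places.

Let h(s) be the probability of absorption at Mild starting from transient state s. Then h(Mild) = 1 and h(Recovered) = 0. By first-step analysis:
h(Severe) = 0.32·h(Severe) + 0.28·0 + 0.28·h(Healthy) + 0.12·1
h(Healthy) = 0.24·h(Severe) + 0.24·0 + 0.16·h(Healthy) + 0.36·1
Solving: h(Severe) = 0.4000, h(Healthy) = 0.5429.
Starting from Severe, the probability is 0.4000.

0.4000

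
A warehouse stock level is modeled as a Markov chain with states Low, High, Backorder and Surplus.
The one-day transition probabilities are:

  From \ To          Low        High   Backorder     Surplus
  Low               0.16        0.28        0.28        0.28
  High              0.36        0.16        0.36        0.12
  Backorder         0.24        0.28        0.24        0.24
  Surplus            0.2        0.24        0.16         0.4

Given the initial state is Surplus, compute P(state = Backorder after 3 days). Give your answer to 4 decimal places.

0.2550

Propagate the distribution vector 3 days from Surplus.
After 0 days: (0.0000, 0.0000, 0.0000, 1.0000)
After 1 day: (0.2000, 0.2400, 0.1600, 0.4000)
After 2 days: (0.2368, 0.2352, 0.2448, 0.2832)
After 3 days: (0.2380, 0.2404, 0.2550, 0.2666)
P(in Backorder after 3 days) = 0.2550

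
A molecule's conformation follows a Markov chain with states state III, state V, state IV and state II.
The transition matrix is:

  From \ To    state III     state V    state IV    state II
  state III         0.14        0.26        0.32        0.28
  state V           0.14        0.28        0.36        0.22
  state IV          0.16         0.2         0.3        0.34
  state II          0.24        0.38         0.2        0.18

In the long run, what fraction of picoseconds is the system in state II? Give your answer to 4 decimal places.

0.2554

Let the stationary distribution be π with π = πP and π_1 + π_2 + π_3 + π_4 = 1.
π_1 = 0.14·π_1 + 0.14·π_2 + 0.16·π_3 + 0.24·π_4
π_2 = 0.26·π_1 + 0.28·π_2 + 0.2·π_3 + 0.38·π_4
π_3 = 0.32·π_1 + 0.36·π_2 + 0.3·π_3 + 0.2·π_4
Solving with the normalization constraint gives π = (0.1714, 0.2785, 0.2946, 0.2554).
So the stationary probability of state II is 0.2554.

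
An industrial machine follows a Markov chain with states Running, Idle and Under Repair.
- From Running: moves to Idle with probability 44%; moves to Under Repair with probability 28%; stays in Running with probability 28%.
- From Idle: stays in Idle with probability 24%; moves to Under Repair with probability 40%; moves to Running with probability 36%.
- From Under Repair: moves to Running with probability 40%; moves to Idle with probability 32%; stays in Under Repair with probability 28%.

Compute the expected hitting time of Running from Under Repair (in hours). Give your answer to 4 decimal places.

Let t(s) be the expected number of hours to first reach Running from state s, with t(Running) = 0. Conditioning on the first hour:
t(Idle) = 1 + 0.24·t(Idle) + 0.4·t(Under Repair)
t(Under Repair) = 1 + 0.32·t(Idle) + 0.28·t(Under Repair)
Solving: t(Idle) = 2.6718, t(Under Repair) = 2.5763.
Expected hours from Under Repair to Running: 2.5763.

2.5763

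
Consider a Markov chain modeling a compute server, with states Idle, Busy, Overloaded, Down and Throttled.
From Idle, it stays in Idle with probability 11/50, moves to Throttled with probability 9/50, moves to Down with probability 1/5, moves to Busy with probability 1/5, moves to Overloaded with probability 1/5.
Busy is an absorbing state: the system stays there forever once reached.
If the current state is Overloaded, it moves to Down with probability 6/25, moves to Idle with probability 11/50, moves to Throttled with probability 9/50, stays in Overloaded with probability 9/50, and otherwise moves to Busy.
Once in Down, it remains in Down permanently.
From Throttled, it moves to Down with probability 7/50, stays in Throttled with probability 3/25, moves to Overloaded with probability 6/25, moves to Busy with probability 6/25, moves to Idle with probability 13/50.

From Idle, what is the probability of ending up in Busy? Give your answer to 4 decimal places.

Let h(s) be the probability of absorption at Busy starting from transient state s. Then h(Busy) = 1 and h(Down) = 0. By first-step analysis:
h(Idle) = 0.22·h(Idle) + 0.2·1 + 0.2·h(Overloaded) + 0.2·0 + 0.18·h(Throttled)
h(Overloaded) = 0.22·h(Idle) + 0.18·1 + 0.18·h(Overloaded) + 0.24·0 + 0.18·h(Throttled)
h(Throttled) = 0.26·h(Idle) + 0.24·1 + 0.24·h(Overloaded) + 0.14·0 + 0.12·h(Throttled)
Solving: h(Idle) = 0.5060, h(Overloaded) = 0.4765, h(Throttled) = 0.5522.
Starting from Idle, the probability is 0.5060.

0.5060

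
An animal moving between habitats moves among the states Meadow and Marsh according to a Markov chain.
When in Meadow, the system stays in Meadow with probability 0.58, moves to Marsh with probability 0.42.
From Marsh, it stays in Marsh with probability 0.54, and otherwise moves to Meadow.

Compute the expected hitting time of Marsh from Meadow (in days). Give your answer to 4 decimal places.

Let t(s) be the expected number of days to first reach Marsh from state s, with t(Marsh) = 0. Conditioning on the first day:
t(Meadow) = 1 + 0.58·t(Meadow)
Solving: t(Meadow) = 2.3810.
Expected days from Meadow to Marsh: 2.3810.

2.3810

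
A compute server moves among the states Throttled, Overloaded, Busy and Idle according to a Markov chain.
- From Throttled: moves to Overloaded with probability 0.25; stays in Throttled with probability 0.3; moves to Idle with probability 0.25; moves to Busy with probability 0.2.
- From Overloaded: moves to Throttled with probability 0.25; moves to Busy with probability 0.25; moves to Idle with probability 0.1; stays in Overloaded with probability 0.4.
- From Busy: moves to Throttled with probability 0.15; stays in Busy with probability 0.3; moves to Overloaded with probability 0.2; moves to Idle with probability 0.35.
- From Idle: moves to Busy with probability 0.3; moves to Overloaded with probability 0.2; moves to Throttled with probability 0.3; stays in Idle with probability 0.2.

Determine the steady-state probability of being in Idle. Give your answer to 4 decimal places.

Let the stationary distribution be π with π = πP and π_1 + π_2 + π_3 + π_4 = 1.
π_1 = 0.3·π_1 + 0.25·π_2 + 0.15·π_3 + 0.3·π_4
π_2 = 0.25·π_1 + 0.4·π_2 + 0.2·π_3 + 0.2·π_4
π_3 = 0.2·π_1 + 0.25·π_2 + 0.3·π_3 + 0.3·π_4
Solving with the normalization constraint gives π = (0.2474, 0.2655, 0.2620, 0.2251).
So the stationary probability of Idle is 0.2251.

0.2251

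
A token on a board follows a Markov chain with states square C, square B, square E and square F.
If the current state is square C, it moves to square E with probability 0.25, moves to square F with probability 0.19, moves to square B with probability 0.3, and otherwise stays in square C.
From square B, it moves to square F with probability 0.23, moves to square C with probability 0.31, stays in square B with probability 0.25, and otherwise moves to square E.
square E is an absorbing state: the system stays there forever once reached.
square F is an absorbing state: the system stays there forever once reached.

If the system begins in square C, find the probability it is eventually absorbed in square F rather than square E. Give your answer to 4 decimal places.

0.4578

Let h(s) be the probability of absorption at square F starting from transient state s. Then h(square F) = 1 and h(square E) = 0. By first-step analysis:
h(square C) = 0.26·h(square C) + 0.3·h(square B) + 0.25·0 + 0.19·1
h(square B) = 0.31·h(square C) + 0.25·h(square B) + 0.21·0 + 0.23·1
Solving: h(square C) = 0.4578, h(square B) = 0.4959.
Starting from square C, the probability is 0.4578.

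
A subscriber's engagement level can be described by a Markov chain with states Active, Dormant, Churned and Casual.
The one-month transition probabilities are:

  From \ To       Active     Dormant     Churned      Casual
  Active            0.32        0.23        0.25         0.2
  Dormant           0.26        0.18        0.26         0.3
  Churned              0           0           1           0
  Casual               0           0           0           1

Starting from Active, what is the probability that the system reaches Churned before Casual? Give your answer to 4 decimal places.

0.5319

Let h(s) be the probability of absorption at Churned starting from transient state s. Then h(Churned) = 1 and h(Casual) = 0. By first-step analysis:
h(Active) = 0.32·h(Active) + 0.23·h(Dormant) + 0.25·1 + 0.2·0
h(Dormant) = 0.26·h(Active) + 0.18·h(Dormant) + 0.26·1 + 0.3·0
Solving: h(Active) = 0.5319, h(Dormant) = 0.4857.
Starting from Active, the probability is 0.5319.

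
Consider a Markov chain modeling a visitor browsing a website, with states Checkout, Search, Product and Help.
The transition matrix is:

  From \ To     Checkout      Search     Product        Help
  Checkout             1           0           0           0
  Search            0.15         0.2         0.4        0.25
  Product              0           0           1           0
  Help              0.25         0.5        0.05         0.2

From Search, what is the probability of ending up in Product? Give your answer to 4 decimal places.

Let h(s) be the probability of absorption at Product starting from transient state s. Then h(Product) = 1 and h(Checkout) = 0. By first-step analysis:
h(Search) = 0.15·0 + 0.2·h(Search) + 0.4·1 + 0.25·h(Help)
h(Help) = 0.25·0 + 0.5·h(Search) + 0.05·1 + 0.2·h(Help)
Solving: h(Search) = 0.6456, h(Help) = 0.4660.
Starting from Search, the probability is 0.6456.

0.6456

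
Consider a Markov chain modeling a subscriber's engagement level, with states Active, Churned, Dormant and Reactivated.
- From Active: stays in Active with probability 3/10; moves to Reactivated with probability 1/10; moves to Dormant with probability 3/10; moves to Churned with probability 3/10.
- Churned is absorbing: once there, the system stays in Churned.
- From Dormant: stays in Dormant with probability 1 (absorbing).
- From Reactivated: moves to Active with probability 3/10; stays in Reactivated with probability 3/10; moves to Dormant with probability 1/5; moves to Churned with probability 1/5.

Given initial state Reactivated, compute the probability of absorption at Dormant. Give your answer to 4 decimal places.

Let h(s) be the probability of absorption at Dormant starting from transient state s. Then h(Dormant) = 1 and h(Churned) = 0. By first-step analysis:
h(Active) = 0.3·h(Active) + 0.3·0 + 0.3·1 + 0.1·h(Reactivated)
h(Reactivated) = 0.3·h(Active) + 0.2·0 + 0.2·1 + 0.3·h(Reactivated)
Solving: h(Active) = 0.5000, h(Reactivated) = 0.5000.
Starting from Reactivated, the probability is 0.5000.

0.5000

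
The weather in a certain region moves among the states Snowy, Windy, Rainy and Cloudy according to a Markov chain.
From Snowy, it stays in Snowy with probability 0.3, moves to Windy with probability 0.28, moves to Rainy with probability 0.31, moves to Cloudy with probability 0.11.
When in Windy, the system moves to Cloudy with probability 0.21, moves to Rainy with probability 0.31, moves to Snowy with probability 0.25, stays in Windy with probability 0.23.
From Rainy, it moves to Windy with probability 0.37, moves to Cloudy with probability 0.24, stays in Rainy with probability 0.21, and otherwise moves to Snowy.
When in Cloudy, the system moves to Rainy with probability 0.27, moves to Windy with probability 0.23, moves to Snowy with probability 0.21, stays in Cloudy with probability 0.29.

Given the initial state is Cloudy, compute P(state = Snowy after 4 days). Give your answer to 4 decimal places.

0.2340

Propagate the distribution vector 4 days from Cloudy.
After 0 days: (0.0000, 0.0000, 0.0000, 1.0000)
After 1 day: (0.2100, 0.2300, 0.2700, 0.2900)
After 2 days: (0.2300, 0.2783, 0.2714, 0.2203)
After 3 days: (0.2337, 0.2795, 0.2740, 0.2128)
After 4 days: (0.2340, 0.2801, 0.2741, 0.2119)
P(in Snowy after 4 days) = 0.2340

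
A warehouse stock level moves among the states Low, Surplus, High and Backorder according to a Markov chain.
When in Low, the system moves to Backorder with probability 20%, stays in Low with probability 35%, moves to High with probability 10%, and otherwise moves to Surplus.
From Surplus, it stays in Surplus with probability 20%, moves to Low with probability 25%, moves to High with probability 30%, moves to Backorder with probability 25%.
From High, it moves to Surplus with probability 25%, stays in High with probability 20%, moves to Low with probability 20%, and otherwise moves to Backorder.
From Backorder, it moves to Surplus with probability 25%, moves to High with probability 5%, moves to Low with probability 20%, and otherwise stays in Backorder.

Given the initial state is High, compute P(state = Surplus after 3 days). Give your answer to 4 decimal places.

Propagate the distribution vector 3 days from High.
After 0 days: (0.0000, 0.0000, 1.0000, 0.0000)
After 1 day: (0.2000, 0.2500, 0.2000, 0.3500)
After 2 days: (0.2425, 0.2575, 0.1525, 0.3475)
After 3 days: (0.2493, 0.2614, 0.1494, 0.3400)
P(in Surplus after 3 days) = 0.2614

0.2614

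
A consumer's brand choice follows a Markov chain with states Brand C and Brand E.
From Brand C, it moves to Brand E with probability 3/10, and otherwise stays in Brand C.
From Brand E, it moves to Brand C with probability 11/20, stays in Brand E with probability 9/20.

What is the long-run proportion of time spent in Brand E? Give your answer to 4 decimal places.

0.3529

Let the stationary distribution be π with π = πP and π_1 + π_2 = 1.
π_1 = 0.7·π_1 + 0.55·π_2
Solving with the normalization constraint gives π = (0.6471, 0.3529).
So the stationary probability of Brand E is 0.3529.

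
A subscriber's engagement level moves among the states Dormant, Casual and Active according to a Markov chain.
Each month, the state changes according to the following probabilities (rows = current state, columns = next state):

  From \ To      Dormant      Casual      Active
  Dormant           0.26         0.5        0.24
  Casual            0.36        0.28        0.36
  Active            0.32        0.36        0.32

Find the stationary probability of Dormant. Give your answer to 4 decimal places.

0.3160

Let the stationary distribution be π with π = πP and π_1 + π_2 + π_3 = 1.
π_1 = 0.26·π_1 + 0.36·π_2 + 0.32·π_3
π_2 = 0.5·π_1 + 0.28·π_2 + 0.36·π_3
Solving with the normalization constraint gives π = (0.3160, 0.3743, 0.3097).
So the stationary probability of Dormant is 0.3160.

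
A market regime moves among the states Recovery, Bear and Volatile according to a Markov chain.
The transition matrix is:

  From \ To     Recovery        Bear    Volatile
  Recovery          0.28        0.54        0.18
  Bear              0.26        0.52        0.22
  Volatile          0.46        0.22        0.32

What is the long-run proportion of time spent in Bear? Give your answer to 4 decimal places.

Let the stationary distribution be π with π = πP and π_1 + π_2 + π_3 = 1.
π_1 = 0.28·π_1 + 0.26·π_2 + 0.46·π_3
π_2 = 0.54·π_1 + 0.52·π_2 + 0.22·π_3
Solving with the normalization constraint gives π = (0.3124, 0.4571, 0.2306).
So the stationary probability of Bear is 0.4571.

0.4571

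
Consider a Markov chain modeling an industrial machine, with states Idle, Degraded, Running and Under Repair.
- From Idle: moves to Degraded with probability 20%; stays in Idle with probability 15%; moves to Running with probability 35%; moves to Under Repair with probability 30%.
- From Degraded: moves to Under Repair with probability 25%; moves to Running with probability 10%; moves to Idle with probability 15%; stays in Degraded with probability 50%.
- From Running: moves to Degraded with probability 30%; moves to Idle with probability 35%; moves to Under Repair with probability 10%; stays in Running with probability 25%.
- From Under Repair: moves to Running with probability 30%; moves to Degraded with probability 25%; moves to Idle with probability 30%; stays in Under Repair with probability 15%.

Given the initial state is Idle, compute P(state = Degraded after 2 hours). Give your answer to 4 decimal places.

Propagate the distribution vector 2 hours from Idle.
After 0 hours: (1.0000, 0.0000, 0.0000, 0.0000)
After 1 hour: (0.1500, 0.2000, 0.3500, 0.3000)
After 2 hours: (0.2650, 0.3100, 0.2500, 0.1750)
P(in Degraded after 2 hours) = 0.3100

0.3100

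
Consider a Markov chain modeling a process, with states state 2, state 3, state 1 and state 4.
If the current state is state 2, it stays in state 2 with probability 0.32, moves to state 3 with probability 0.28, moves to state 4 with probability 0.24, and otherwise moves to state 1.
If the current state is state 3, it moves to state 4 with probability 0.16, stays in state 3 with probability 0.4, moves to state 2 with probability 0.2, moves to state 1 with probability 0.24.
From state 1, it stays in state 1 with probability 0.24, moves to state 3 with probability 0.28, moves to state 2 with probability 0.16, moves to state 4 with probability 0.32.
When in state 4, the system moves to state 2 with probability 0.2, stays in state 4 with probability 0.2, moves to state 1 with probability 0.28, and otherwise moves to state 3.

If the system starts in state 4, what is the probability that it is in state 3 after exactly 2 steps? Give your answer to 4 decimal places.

0.3264

Propagate the distribution vector 2 steps from state 4.
After 0 steps: (0.0000, 0.0000, 0.0000, 1.0000)
After 1 step: (0.2000, 0.3200, 0.2800, 0.2000)
After 2 steps: (0.2128, 0.3264, 0.2320, 0.2288)
P(in state 3 after 2 steps) = 0.3264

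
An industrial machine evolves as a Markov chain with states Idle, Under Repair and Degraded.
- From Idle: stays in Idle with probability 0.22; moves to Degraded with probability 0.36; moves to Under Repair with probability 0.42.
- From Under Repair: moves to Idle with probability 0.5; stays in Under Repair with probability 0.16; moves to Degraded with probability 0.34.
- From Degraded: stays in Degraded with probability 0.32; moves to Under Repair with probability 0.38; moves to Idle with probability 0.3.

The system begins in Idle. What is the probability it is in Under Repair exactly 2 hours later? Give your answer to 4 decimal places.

0.2964

Sum over the intermediate state after 1 hour:
P = P(Idle→Idle)·P(Idle→Under Repair) + P(Idle→Under Repair)·P(Under Repair→Under Repair) + P(Idle→Degraded)·P(Degraded→Under Repair)
  = 0.22×0.42 + 0.42×0.16 + 0.36×0.38
  = 0.0924 + 0.0672 + 0.1368 = 0.2964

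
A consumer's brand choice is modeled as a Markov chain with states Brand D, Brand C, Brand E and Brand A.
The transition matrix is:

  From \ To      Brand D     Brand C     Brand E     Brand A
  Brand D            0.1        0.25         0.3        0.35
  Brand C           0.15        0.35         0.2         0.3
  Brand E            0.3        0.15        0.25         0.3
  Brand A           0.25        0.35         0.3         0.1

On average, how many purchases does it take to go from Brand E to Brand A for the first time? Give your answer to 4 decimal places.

Let t(s) be the expected number of purchases to first reach Brand A from state s, with t(Brand A) = 0. Conditioning on the first purchase:
t(Brand D) = 1 + 0.1·t(Brand D) + 0.25·t(Brand C) + 0.3·t(Brand E)
t(Brand C) = 1 + 0.15·t(Brand D) + 0.35·t(Brand C) + 0.2·t(Brand E)
t(Brand E) = 1 + 0.3·t(Brand D) + 0.15·t(Brand C) + 0.25·t(Brand E)
Solving: t(Brand D) = 3.0820, t(Brand C) = 3.2386, t(Brand E) = 3.2138.
Expected purchases from Brand E to Brand A: 3.2138.

3.2138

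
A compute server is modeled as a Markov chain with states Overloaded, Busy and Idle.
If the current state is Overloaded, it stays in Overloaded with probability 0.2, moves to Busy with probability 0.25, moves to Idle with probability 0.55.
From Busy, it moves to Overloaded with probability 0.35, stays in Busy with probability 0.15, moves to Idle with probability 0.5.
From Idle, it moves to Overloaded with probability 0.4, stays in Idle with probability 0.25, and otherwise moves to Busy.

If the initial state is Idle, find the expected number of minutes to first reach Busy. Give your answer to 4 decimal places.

Let t(s) be the expected number of minutes to first reach Busy from state s, with t(Busy) = 0. Conditioning on the first minute:
t(Overloaded) = 1 + 0.2·t(Overloaded) + 0.55·t(Idle)
t(Idle) = 1 + 0.4·t(Overloaded) + 0.25·t(Idle)
Solving: t(Overloaded) = 3.4211, t(Idle) = 3.1579.
Expected minutes from Idle to Busy: 3.1579.

3.1579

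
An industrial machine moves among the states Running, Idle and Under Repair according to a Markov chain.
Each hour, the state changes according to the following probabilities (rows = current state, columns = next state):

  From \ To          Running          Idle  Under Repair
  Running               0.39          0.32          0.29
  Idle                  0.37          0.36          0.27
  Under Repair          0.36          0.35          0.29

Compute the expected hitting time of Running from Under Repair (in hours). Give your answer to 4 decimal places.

Let t(s) be the expected number of hours to first reach Running from state s, with t(Running) = 0. Conditioning on the first hour:
t(Idle) = 1 + 0.36·t(Idle) + 0.27·t(Under Repair)
t(Under Repair) = 1 + 0.35·t(Idle) + 0.29·t(Under Repair)
Solving: t(Idle) = 2.7230, t(Under Repair) = 2.7508.
Expected hours from Under Repair to Running: 2.7508.

2.7508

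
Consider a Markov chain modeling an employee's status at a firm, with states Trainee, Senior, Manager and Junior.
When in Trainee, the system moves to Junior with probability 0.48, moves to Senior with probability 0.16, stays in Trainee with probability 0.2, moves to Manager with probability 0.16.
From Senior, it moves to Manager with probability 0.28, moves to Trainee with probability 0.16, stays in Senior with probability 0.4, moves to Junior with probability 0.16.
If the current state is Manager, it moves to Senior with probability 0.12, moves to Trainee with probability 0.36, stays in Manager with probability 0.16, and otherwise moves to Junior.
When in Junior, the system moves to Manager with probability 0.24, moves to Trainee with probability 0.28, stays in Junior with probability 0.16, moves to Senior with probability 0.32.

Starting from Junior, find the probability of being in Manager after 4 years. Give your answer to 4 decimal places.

Propagate the distribution vector 4 years from Junior.
After 0 years: (0.0000, 0.0000, 0.0000, 1.0000)
After 1 year: (0.2800, 0.3200, 0.2400, 0.1600)
After 2 years: (0.2384, 0.2528, 0.2112, 0.2976)
After 3 years: (0.2475, 0.2598, 0.2141, 0.2785)
After 4 years: (0.2462, 0.2584, 0.2135, 0.2820)
P(in Manager after 4 years) = 0.2135

0.2135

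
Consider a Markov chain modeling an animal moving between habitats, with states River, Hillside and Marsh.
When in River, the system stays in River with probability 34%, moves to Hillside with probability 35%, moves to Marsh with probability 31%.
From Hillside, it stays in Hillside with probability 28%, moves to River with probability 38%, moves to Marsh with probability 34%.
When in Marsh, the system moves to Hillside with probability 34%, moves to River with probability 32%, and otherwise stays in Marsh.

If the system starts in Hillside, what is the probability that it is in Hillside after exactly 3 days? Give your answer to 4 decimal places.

0.3238

Propagate the distribution vector 3 days from Hillside.
After 0 days: (0.0000, 1.0000, 0.0000)
After 1 day: (0.3800, 0.2800, 0.3400)
After 2 days: (0.3444, 0.3270, 0.3286)
After 3 days: (0.3465, 0.3238, 0.3297)
P(in Hillside after 3 days) = 0.3238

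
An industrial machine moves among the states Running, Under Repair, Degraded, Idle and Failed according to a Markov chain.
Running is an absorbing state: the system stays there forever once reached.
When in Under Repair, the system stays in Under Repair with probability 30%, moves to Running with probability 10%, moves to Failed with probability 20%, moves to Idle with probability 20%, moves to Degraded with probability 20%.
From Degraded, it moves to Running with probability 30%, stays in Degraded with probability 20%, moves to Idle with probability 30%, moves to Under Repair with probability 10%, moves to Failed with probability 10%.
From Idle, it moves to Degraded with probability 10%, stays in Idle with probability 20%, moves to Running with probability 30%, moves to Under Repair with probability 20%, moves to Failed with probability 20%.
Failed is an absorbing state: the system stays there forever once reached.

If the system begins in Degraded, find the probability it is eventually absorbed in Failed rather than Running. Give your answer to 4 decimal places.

0.3452

Let h(s) be the probability of absorption at Failed starting from transient state s. Then h(Failed) = 1 and h(Running) = 0. By first-step analysis:
h(Under Repair) = 0.1·0 + 0.3·h(Under Repair) + 0.2·h(Degraded) + 0.2·h(Idle) + 0.2·1
h(Degraded) = 0.3·0 + 0.1·h(Under Repair) + 0.2·h(Degraded) + 0.3·h(Idle) + 0.1·1
h(Idle) = 0.3·0 + 0.2·h(Under Repair) + 0.1·h(Degraded) + 0.2·h(Idle) + 0.2·1
Solving: h(Under Repair) = 0.5041, h(Degraded) = 0.3452, h(Idle) = 0.4192.
Starting from Degraded, the probability is 0.3452.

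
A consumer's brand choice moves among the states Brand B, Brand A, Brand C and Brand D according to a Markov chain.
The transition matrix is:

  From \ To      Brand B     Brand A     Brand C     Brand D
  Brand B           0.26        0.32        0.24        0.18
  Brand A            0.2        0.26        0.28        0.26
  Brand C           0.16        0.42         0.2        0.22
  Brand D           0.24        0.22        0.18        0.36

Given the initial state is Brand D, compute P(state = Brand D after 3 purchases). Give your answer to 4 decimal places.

Propagate the distribution vector 3 purchases from Brand D.
After 0 purchases: (0.0000, 0.0000, 0.0000, 1.0000)
After 1 purchase: (0.2400, 0.2200, 0.1800, 0.3600)
After 2 purchases: (0.2216, 0.2888, 0.2200, 0.2696)
After 3 purchases: (0.2153, 0.2977, 0.2266, 0.2604)
P(in Brand D after 3 purchases) = 0.2604

0.2604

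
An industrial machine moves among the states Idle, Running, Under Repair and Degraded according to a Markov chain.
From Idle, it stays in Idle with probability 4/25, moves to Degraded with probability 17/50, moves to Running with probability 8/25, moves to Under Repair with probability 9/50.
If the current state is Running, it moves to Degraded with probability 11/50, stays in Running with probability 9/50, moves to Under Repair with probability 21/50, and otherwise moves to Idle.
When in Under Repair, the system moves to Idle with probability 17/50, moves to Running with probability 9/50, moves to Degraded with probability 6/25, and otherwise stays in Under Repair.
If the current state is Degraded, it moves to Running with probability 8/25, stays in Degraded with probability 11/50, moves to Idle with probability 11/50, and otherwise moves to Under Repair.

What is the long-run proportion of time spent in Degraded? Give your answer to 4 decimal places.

0.2529

Let the stationary distribution be π with π = πP and π_1 + π_2 + π_3 + π_4 = 1.
π_1 = 0.16·π_1 + 0.18·π_2 + 0.34·π_3 + 0.22·π_4
π_2 = 0.32·π_1 + 0.18·π_2 + 0.18·π_3 + 0.32·π_4
π_3 = 0.18·π_1 + 0.42·π_2 + 0.24·π_3 + 0.24·π_4
Solving with the normalization constraint gives π = (0.2289, 0.2474, 0.2708, 0.2529).
So the stationary probability of Degraded is 0.2529.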